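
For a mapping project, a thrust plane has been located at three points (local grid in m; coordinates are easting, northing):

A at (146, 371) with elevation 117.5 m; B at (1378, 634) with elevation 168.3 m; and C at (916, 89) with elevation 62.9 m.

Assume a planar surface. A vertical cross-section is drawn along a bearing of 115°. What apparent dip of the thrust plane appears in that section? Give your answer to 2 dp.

4.68°

Two edge vectors: A→B = (1232, 263, 50.8), A→C = (770, -282, -54.6).
Normal n = (A→B) × (A→C) = (-34.2, 106383.2, -549934).
So ∂z/∂easting = −n_x/n_z = −0.00006 and ∂z/∂northing = −n_y/n_z = 0.19345.
Unit vector along 115° is (sin 115°, cos 115°) = (0.9063, -0.4226).
Slope in that direction = a·(0.9063) + b·(-0.4226) = −0.08181.
Apparent dip = arctan|0.08181| = 4.68° (true dip is 10.9°, so apparent ≤ true as expected).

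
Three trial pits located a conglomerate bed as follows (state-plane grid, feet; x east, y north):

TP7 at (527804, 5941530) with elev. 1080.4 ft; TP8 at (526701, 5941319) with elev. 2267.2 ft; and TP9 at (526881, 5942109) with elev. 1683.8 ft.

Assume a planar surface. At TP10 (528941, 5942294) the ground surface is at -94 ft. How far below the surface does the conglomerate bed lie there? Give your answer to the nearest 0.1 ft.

Two edge vectors: TP7→TP8 = (-1103, -211, 1186.8), TP7→TP9 = (-923, 579, 603.4).
Normal n = (TP7→TP8) × (TP7→TP9) = (-814474.6, -429866.2, -833390).
So ∂z/∂x = −n_x/n_z = −0.977303063 and ∂z/∂y = −n_y/n_z = −0.515804365.
Intercept c from TP7: 1080.4 + 515824.47 + 3064667.11 = 3581571.98.
At (528941, 5942294): z_contact = −516935.66 − 3065061.19 + 3581571.98 = -424.87 ft.
Depth below ground = -94 − (-424.87) = 330.9 ft.

330.9 ft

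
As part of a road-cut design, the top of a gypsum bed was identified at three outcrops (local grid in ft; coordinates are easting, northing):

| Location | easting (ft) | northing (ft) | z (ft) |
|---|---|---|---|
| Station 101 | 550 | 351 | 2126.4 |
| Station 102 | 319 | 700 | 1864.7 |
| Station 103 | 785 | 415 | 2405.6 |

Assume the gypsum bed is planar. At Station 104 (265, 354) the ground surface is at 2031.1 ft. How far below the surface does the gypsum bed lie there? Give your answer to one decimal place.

Two edge vectors: Station 101→Station 102 = (-231, 349, -261.7), Station 101→Station 103 = (235, 64, 279.2).
Normal n = (Station 101→Station 102) × (Station 101→Station 103) = (114189.6, 2995.7, -96799).
So ∂z/∂easting = −n_x/n_z = 1.17966 and ∂z/∂northing = −n_y/n_z = 0.03095.
Intercept c from Station 101: 2126.4 − 648.81 − 10.86 = 1466.73.
At (265, 354): z_contact = 312.61 + 10.96 + 1466.73 = 1790.29 ft.
Depth below ground = 2031.1 − 1790.29 = 240.8 ft.

240.8 ft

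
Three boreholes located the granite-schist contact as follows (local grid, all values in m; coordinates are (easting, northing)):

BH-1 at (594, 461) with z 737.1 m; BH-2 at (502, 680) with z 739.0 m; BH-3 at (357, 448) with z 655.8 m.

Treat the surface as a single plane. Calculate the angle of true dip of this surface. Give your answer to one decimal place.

Let the plane be z = a·E + b·N + c.
BH-2−BH-1: −92a + 219b = 1.9;  BH-3−BH-1: −237a − 13b = −81.3.
Solving gives a = 0.33485, b = 0.14934.
Gradient magnitude |∇z| = √(a² + b²) = √(0.11212 + 0.02230) = 0.36664.
True dip = arctan(0.36664) = 20.1°, dipping toward WSW (azimuth ≈ 246°).

20.1°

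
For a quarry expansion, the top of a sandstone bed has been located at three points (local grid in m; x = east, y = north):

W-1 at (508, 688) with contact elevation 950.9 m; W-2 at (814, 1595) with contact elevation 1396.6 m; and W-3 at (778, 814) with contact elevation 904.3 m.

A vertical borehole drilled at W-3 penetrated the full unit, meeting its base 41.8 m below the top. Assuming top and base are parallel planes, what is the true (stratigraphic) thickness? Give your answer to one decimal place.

32.5 m

Let the plane be z = a·x + b·y + c.
W-2−W-1: 306a + 907b = 445.7;  W-3−W-1: 270a + 126b = −46.6.
Solving gives a = −0.47701, b = 0.65233.
|∇z| = √(a²+b²) = 0.80814, so dip δ = arctan(0.80814) = 38.94°.
True thickness = vertical thickness × cos δ = 41.8 × cos 38.94° = 32.5 m.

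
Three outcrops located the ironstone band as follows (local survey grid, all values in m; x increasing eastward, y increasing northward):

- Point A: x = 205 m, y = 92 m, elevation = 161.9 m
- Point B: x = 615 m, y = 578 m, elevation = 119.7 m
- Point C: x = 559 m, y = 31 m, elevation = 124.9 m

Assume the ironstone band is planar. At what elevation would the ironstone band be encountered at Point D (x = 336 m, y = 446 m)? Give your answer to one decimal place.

Let the plane be z = a·x + b·y + c.
Point B−Point A: 410a + 486b = −42.2;  Point C−Point A: 354a − 61b = −37.
Solving gives a = −0.10432, b = 0.00117.
Then c = 161.9 − a·205 − b·92 = 183.18.
At (336, 446): z = −35.1 + 0.5 + 183.18 = 148.6 m.

148.6 m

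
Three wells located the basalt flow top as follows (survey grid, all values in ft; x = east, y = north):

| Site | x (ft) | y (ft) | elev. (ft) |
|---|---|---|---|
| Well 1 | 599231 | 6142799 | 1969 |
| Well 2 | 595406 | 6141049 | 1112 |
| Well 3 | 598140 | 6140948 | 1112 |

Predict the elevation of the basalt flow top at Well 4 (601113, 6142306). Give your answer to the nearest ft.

1777 ft

Let the plane be z = a·x + b·y + c.
Well 2−Well 1: −3825a − 1750b = −857;  Well 3−Well 1: −1091a − 1851b = −857.
Solving gives a = 0.01673950, b = 0.45312653.
Then c = 1969 − a·599231 − b·6142799 = −2791527.03.
At (601113, 6142306): z = 10062.3 + 2783241.8 − 2791527.03 = 1777.1 ft.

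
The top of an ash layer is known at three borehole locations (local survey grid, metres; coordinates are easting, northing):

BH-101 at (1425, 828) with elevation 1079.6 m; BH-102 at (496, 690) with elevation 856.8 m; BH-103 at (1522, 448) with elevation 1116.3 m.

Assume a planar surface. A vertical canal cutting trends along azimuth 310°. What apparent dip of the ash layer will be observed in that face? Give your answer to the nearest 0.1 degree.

Let the plane be z = a·easting + b·northing + c.
BH-102−BH-101: −929a − 138b = −222.8;  BH-103−BH-101: 97a − 380b = 36.7.
Solving gives a = 0.24489, b = −0.03407.
Unit vector along 310° is (sin 310°, cos 310°) = (-0.7660, 0.6428).
Slope in that direction = a·(-0.7660) + b·(0.6428) = −0.20949.
Apparent dip = arctan|0.20949| = 11.8° (true dip is 13.9°, so apparent ≤ true as expected).

11.8°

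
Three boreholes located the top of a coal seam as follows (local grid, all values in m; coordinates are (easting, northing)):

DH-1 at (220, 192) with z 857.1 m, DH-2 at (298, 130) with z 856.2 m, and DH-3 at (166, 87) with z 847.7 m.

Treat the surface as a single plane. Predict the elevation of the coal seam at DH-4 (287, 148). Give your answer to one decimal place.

Let the plane be z = a·E + b·N + c.
DH-2−DH-1: 78a − 62b = −0.9;  DH-3−DH-1: −54a − 105b = −9.4.
Solving gives a = 0.04232, b = 0.06776.
Then c = 857.1 − a·220 − b·192 = 834.78.
At (287, 148): z = 12.1 + 10.0 + 834.78 = 857.0 m.

857.0 m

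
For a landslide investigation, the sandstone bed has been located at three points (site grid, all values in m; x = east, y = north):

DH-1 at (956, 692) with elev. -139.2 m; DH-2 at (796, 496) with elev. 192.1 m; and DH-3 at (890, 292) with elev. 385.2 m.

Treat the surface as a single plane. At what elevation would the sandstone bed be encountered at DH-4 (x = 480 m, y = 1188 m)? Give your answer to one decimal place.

Two edge vectors: DH-1→DH-2 = (-160, -196, 331.3), DH-1→DH-3 = (-66, -400, 524.4).
Normal n = (DH-1→DH-2) × (DH-1→DH-3) = (29737.6, 62038.2, 51064).
So ∂z/∂x = −n_x/n_z = −0.582359 and ∂z/∂y = −n_y/n_z = −1.214911.
Intercept c from DH-1: -139.2 + 556.74 + 840.72 = 1258.25.
At (480, 1188): z = −279.5 − 1443.3 + 1258.25 = -464.6 m.

-464.6 m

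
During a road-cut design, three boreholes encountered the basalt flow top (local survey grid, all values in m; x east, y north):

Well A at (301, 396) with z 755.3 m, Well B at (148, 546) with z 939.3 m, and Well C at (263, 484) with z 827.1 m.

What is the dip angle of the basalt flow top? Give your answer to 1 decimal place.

Two edge vectors: Well A→Well B = (-153, 150, 184), Well A→Well C = (-38, 88, 71.8).
Normal n = (Well A→Well B) × (Well A→Well C) = (-5422, 3993.4, -7764).
So ∂z/∂x = −n_x/n_z = −0.69835 and ∂z/∂y = −n_y/n_z = 0.51435.
Gradient magnitude |∇z| = √(a² + b²) = √(0.48769 + 0.26455) = 0.86732.
True dip = arctan(0.86732) = 40.9°, dipping toward SE (azimuth ≈ 126°).

40.9°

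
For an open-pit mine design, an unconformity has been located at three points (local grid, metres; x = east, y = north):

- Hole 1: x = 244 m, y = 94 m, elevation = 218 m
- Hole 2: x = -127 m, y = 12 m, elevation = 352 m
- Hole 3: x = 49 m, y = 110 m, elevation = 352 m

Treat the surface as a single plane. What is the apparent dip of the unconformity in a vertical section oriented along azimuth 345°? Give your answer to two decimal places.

Two edge vectors: Hole 1→Hole 2 = (-371, -82, 134), Hole 1→Hole 3 = (-195, 16, 134).
Normal n = (Hole 1→Hole 2) × (Hole 1→Hole 3) = (-13132, 23584, -21926).
So ∂z/∂x = −n_x/n_z = −0.59892 and ∂z/∂y = −n_y/n_z = 1.07562.
Unit vector along 345° is (sin 345°, cos 345°) = (-0.2588, 0.9659).
Slope in that direction = a·(-0.2588) + b·(0.9659) = 1.19398.
Apparent dip = arctan|1.19398| = 50.05° (true dip is 50.9°, so apparent ≤ true as expected).

50.05°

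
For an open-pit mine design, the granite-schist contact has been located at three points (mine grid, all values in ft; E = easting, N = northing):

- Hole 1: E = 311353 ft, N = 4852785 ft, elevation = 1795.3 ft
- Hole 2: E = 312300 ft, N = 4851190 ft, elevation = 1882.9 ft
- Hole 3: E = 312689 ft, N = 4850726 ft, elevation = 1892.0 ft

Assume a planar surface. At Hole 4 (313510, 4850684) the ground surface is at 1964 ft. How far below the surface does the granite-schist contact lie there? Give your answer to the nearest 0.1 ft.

Two edge vectors: Hole 1→Hole 2 = (947, -1595, 87.6), Hole 1→Hole 3 = (1336, -2059, 96.7).
Normal n = (Hole 1→Hole 2) × (Hole 1→Hole 3) = (26131.9, 25458.7, 181047).
So ∂z/∂E = −n_x/n_z = −0.144337658 and ∂z/∂N = −n_y/n_z = −0.140619287.
Intercept c from Hole 1: 1795.3 + 44939.96 + 682395.17 = 729130.43.
At (313510, 4850684): z_contact = −45251.30 − 682099.72 + 729130.43 = 1779.40 ft.
Depth below ground = 1964 − 1779.40 = 184.6 ft.

184.6 ft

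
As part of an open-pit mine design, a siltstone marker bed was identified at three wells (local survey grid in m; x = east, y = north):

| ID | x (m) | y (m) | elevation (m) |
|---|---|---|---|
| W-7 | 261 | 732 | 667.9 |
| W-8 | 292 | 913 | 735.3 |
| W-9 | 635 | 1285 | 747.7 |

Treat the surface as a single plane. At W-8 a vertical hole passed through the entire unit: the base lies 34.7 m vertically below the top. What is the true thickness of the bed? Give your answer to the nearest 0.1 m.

29.3 m

Two edge vectors: W-7→W-8 = (31, 181, 67.4), W-7→W-9 = (374, 553, 79.8).
Normal n = (W-7→W-8) × (W-7→W-9) = (-22828.4, 22733.8, -50551).
So ∂z/∂x = −n_x/n_z = −0.45159 and ∂z/∂y = −n_y/n_z = 0.44972.
|∇z| = √(a²+b²) = 0.63732, so dip δ = arctan(0.63732) = 32.51°.
True thickness = vertical thickness × cos δ = 34.7 × cos 32.51° = 29.3 m.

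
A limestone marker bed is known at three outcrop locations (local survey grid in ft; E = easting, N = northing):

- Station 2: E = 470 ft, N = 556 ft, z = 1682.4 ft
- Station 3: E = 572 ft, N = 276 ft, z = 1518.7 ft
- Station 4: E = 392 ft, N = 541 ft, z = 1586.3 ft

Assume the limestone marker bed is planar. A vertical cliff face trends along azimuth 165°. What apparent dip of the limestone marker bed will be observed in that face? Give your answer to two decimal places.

Let the plane be z = a·E + b·N + c.
Station 3−Station 2: 102a − 280b = −163.7;  Station 4−Station 2: −78a − 15b = −96.1.
Solving gives a = 1.04632, b = 0.96580.
Unit vector along 165° is (sin 165°, cos 165°) = (0.2588, -0.9659).
Slope in that direction = a·(0.2588) + b·(-0.9659) = −0.66209.
Apparent dip = arctan|0.66209| = 33.51° (true dip is 54.9°, so apparent ≤ true as expected).

33.51°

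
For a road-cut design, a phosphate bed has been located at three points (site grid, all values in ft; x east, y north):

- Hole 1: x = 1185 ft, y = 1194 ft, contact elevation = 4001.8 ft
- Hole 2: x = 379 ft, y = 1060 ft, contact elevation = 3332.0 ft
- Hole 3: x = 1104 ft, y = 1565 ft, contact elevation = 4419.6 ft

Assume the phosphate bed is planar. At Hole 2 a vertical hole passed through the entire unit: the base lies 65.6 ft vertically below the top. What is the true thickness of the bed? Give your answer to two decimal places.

38.01 ft

Let the plane be z = a·x + b·y + c.
Hole 2−Hole 1: −806a − 134b = −669.8;  Hole 3−Hole 1: −81a + 371b = 417.8.
Solving gives a = 0.62124, b = 1.26178.
|∇z| = √(a²+b²) = 1.40643, so dip δ = arctan(1.40643) = 54.59°.
True thickness = vertical thickness × cos δ = 65.6 × cos 54.59° = 38.01 ft.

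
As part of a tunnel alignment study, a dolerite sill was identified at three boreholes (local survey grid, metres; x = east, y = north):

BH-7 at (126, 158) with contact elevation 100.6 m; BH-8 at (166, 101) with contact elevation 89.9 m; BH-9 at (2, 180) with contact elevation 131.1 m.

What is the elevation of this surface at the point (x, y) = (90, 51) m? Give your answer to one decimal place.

Two edge vectors: BH-7→BH-8 = (40, -57, -10.7), BH-7→BH-9 = (-124, 22, 30.5).
Normal n = (BH-7→BH-8) × (BH-7→BH-9) = (-1503.1, 106.8, -6188).
So ∂z/∂x = −n_x/n_z = −0.24291 and ∂z/∂y = −n_y/n_z = 0.01726.
Intercept c from BH-7: 100.6 + 30.61 − 2.73 = 128.48.
At (90, 51): z = −21.9 + 0.9 + 128.48 = 107.5 m.

107.5 m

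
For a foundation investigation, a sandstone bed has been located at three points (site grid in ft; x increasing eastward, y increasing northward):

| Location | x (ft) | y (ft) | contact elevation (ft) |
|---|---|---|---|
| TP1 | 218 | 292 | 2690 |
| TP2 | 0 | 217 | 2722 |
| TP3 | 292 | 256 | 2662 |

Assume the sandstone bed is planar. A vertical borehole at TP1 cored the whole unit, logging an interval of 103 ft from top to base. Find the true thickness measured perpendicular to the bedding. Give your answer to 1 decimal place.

Let the plane be z = a·x + b·y + c.
TP2−TP1: −218a − 75b = 32;  TP3−TP1: 74a − 36b = −28.
Solving gives a = −0.24272, b = 0.27885.
|∇z| = √(a²+b²) = 0.36969, so dip δ = arctan(0.36969) = 20.29°.
True thickness = vertical thickness × cos δ = 103 × cos 20.29° = 96.6 ft.

96.6 ft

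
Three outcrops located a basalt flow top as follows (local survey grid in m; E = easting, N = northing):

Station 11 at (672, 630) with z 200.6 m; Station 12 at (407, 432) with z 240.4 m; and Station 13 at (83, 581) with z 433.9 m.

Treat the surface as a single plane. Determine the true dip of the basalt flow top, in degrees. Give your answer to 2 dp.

Let the plane be z = a·E + b·N + c.
Station 12−Station 11: −265a − 198b = 39.8;  Station 13−Station 11: −589a − 49b = 233.3.
Solving gives a = −0.42691, b = 0.37035.
Gradient magnitude |∇z| = √(a² + b²) = √(0.18225 + 0.13716) = 0.56516.
True dip = arctan(0.56516) = 29.47°, dipping toward SE (azimuth ≈ 131°).

29.47°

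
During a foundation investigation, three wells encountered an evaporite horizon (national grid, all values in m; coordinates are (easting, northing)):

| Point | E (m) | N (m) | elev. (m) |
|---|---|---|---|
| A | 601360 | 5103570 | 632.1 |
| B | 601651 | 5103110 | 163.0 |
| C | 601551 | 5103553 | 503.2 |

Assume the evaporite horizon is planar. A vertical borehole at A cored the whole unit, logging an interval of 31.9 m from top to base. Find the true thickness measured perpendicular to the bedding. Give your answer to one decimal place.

23.9 m

Two edge vectors: A→B = (291, -460, -469.1), A→C = (191, -17, -128.9).
Normal n = (A→B) × (A→C) = (51319.3, -52088.2, 82913).
So ∂z/∂E = −n_x/n_z = −0.61895 and ∂z/∂N = −n_y/n_z = 0.62823.
|∇z| = √(a²+b²) = 0.88191, so dip δ = arctan(0.88191) = 41.41°.
True thickness = vertical thickness × cos δ = 31.9 × cos 41.41° = 23.9 m.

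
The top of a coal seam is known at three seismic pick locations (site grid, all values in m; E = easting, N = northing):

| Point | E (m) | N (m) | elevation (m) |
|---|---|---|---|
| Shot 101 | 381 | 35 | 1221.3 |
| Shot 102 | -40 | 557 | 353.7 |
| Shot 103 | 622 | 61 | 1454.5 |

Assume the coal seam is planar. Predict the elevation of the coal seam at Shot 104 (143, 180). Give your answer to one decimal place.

Two edge vectors: Shot 101→Shot 102 = (-421, 522, -867.6), Shot 101→Shot 103 = (241, 26, 233.2).
Normal n = (Shot 101→Shot 102) × (Shot 101→Shot 103) = (144288, -110914.4, -136748).
So ∂z/∂E = −n_x/n_z = 1.05514 and ∂z/∂N = −n_y/n_z = −0.81109.
Intercept c from Shot 101: 1221.3 − 402.01 + 28.39 = 847.68.
At (143, 180): z = 150.9 − 146.0 + 847.68 = 852.6 m.

852.6 m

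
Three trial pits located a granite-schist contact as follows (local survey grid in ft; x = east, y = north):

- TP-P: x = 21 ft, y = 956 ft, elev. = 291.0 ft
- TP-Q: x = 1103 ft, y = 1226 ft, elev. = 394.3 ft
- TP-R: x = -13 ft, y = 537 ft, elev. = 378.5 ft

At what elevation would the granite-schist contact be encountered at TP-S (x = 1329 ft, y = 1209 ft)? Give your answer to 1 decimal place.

432.1 ft

Two edge vectors: TP-P→TP-Q = (1082, 270, 103.3), TP-P→TP-R = (-34, -419, 87.5).
Normal n = (TP-P→TP-Q) × (TP-P→TP-R) = (66907.7, -98187.2, -444178).
So ∂z/∂x = −n_x/n_z = 0.150633 and ∂z/∂y = −n_y/n_z = −0.221054.
Intercept c from TP-P: 291 − 3.16 + 211.33 = 499.16.
At (1329, 1209): z = 200.2 − 267.3 + 499.16 = 432.1 ft.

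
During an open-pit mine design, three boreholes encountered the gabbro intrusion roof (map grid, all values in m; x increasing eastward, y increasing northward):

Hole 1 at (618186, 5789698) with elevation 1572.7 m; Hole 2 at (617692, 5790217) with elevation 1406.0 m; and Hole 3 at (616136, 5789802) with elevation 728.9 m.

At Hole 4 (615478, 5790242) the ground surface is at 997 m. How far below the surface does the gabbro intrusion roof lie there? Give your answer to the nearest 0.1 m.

Two edge vectors: Hole 1→Hole 2 = (-494, 519, -166.7), Hole 1→Hole 3 = (-2050, 104, -843.8).
Normal n = (Hole 1→Hole 2) × (Hole 1→Hole 3) = (-420595.4, -75102.2, 1012574).
So ∂z/∂x = −n_x/n_z = 0.415372506 and ∂z/∂y = −n_y/n_z = 0.074169592.
Intercept c from Hole 1: 1572.7 − 256777.47 − 429419.54 = −684624.30.
At (615478, 5790242): z_contact = 255652.64 + 429459.88 − 684624.30 = 488.22 m.
Depth below ground = 997 − 488.22 = 508.8 m.

508.8 m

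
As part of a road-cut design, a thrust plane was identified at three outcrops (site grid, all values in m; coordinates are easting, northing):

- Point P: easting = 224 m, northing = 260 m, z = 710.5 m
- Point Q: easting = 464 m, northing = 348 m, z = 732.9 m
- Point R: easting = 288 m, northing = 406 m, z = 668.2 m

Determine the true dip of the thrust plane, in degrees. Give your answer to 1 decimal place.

Two edge vectors: Point P→Point Q = (240, 88, 22.4), Point P→Point R = (64, 146, -42.3).
Normal n = (Point P→Point Q) × (Point P→Point R) = (-6992.8, 11585.6, 29408).
So ∂z/∂easting = −n_x/n_z = 0.23779 and ∂z/∂northing = −n_y/n_z = −0.39396.
Gradient magnitude |∇z| = √(a² + b²) = √(0.05654 + 0.15521) = 0.46016.
True dip = arctan(0.46016) = 24.7°, dipping toward NNW (azimuth ≈ 329°).

24.7°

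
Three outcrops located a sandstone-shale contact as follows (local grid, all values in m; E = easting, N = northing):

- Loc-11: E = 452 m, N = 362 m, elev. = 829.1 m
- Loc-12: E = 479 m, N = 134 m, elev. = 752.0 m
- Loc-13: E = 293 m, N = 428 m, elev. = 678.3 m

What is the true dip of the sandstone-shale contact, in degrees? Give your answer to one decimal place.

51.1°

Two edge vectors: Loc-11→Loc-12 = (27, -228, -77.1), Loc-11→Loc-13 = (-159, 66, -150.8).
Normal n = (Loc-11→Loc-12) × (Loc-11→Loc-13) = (39471, 16330.5, -34470).
So ∂z/∂E = −n_x/n_z = 1.14508 and ∂z/∂N = −n_y/n_z = 0.47376.
Gradient magnitude |∇z| = √(a² + b²) = √(1.31121 + 0.22445) = 1.23922.
True dip = arctan(1.23922) = 51.1°, dipping toward WSW (azimuth ≈ 248°).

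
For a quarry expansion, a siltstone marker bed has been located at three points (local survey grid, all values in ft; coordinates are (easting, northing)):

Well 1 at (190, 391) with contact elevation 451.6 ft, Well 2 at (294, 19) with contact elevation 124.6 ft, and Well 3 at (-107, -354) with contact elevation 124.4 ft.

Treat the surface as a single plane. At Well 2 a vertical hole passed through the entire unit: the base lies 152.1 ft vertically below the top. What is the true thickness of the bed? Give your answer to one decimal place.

Let the plane be z = a·E + b·N + c.
Well 2−Well 1: 104a − 372b = −327;  Well 3−Well 1: −297a − 745b = −327.2.
Solving gives a = −0.64851, b = 0.69773.
|∇z| = √(a²+b²) = 0.95257, so dip δ = arctan(0.95257) = 43.61°.
True thickness = vertical thickness × cos δ = 152.1 × cos 43.61° = 110.1 ft.

110.1 ft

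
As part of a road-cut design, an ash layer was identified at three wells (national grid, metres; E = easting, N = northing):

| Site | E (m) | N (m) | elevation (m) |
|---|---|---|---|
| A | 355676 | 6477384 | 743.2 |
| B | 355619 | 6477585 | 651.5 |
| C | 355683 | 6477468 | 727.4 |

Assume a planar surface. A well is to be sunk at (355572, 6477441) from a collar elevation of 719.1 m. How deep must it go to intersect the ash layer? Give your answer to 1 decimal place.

66.1 m

Two edge vectors: A→B = (-57, 201, -91.7), A→C = (7, 84, -15.8).
Normal n = (A→B) × (A→C) = (4527, -1542.5, -6195).
So ∂z/∂E = −n_x/n_z = 0.730750605 and ∂z/∂N = −n_y/n_z = −0.248991122.
Intercept c from A: 743.2 − 259910.45 + 1612811.11 = 1353643.86.
At (355572, 6477441): z_contact = 259834.45 − 1612825.30 + 1353643.86 = 653.01 m.
Depth below ground = 719.1 − 653.01 = 66.1 m.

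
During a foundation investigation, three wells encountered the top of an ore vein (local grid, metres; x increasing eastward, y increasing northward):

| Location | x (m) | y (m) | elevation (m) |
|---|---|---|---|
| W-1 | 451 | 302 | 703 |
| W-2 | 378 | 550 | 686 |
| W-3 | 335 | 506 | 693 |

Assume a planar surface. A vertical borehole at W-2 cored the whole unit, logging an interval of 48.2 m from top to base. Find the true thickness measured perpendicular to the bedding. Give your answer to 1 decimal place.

47.9 m

Two edge vectors: W-1→W-2 = (-73, 248, -17), W-1→W-3 = (-116, 204, -10).
Normal n = (W-1→W-2) × (W-1→W-3) = (988, 1242, 13876).
So ∂z/∂x = −n_x/n_z = −0.07120 and ∂z/∂y = −n_y/n_z = −0.08951.
|∇z| = √(a²+b²) = 0.11437, so dip δ = arctan(0.11437) = 6.52°.
True thickness = vertical thickness × cos δ = 48.2 × cos 6.52° = 47.9 m.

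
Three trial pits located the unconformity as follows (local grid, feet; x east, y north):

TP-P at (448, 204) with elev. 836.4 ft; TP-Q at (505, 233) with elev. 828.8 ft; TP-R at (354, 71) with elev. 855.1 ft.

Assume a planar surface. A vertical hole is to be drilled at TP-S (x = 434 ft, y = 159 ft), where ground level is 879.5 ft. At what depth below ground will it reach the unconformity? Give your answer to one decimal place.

Let the plane be z = a·x + b·y + c.
TP-Q−TP-P: 57a + 29b = −7.6;  TP-R−TP-P: −94a − 133b = 18.7.
Solving gives a = −0.09650, b = −0.07240.
Then c = 836.4 − a·448 − b·204 = 894.40.
At (434, 159): z_contact = −41.88 − 11.51 + 894.40 = 841.01 ft.
Depth below ground = 879.5 − 841.01 = 38.5 ft.

38.5 ft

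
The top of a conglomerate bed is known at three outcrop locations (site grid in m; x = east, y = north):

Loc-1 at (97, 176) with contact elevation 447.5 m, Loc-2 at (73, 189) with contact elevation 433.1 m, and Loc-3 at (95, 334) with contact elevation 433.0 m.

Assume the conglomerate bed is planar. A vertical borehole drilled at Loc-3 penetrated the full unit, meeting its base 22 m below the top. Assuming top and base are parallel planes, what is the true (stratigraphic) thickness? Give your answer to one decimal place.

Two edge vectors: Loc-1→Loc-2 = (-24, 13, -14.4), Loc-1→Loc-3 = (-2, 158, -14.5).
Normal n = (Loc-1→Loc-2) × (Loc-1→Loc-3) = (2086.7, -319.2, -3766).
So ∂z/∂x = −n_x/n_z = 0.55409 and ∂z/∂y = −n_y/n_z = −0.08476.
|∇z| = √(a²+b²) = 0.56053, so dip δ = arctan(0.56053) = 29.27°.
True thickness = vertical thickness × cos δ = 22 × cos 29.27° = 19.2 m.

19.2 m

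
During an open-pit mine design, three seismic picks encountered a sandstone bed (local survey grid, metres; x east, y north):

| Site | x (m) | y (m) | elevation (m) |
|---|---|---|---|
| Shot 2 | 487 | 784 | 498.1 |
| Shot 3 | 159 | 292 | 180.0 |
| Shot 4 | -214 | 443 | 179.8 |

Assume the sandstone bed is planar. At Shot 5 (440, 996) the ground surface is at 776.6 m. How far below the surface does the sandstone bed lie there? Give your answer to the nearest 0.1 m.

Two edge vectors: Shot 2→Shot 3 = (-328, -492, -318.1), Shot 2→Shot 4 = (-701, -341, -318.3).
Normal n = (Shot 2→Shot 3) × (Shot 2→Shot 4) = (48131.5, 118585.7, -233044).
So ∂z/∂x = −n_x/n_z = 0.20653 and ∂z/∂y = −n_y/n_z = 0.50886.
Intercept c from Shot 2: 498.1 − 100.58 − 398.94 = −1.42.
At (440, 996): z_contact = 90.87 + 506.82 − 1.42 = 596.27 m.
Depth below ground = 776.6 − 596.27 = 180.3 m.

180.3 m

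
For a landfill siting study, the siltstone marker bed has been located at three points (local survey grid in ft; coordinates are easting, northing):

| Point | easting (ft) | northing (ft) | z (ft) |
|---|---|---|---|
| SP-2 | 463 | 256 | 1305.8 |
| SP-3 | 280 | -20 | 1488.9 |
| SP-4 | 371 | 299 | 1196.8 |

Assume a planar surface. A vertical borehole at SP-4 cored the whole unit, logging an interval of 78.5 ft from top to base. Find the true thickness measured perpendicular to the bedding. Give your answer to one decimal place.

Two edge vectors: SP-2→SP-3 = (-183, -276, 183.1), SP-2→SP-4 = (-92, 43, -109).
Normal n = (SP-2→SP-3) × (SP-2→SP-4) = (22210.7, -36792.2, -33261).
So ∂z/∂easting = −n_x/n_z = 0.66777 and ∂z/∂northing = −n_y/n_z = −1.10617.
|∇z| = √(a²+b²) = 1.29210, so dip δ = arctan(1.29210) = 52.26°.
True thickness = vertical thickness × cos δ = 78.5 × cos 52.26° = 48.0 ft.

48.0 ft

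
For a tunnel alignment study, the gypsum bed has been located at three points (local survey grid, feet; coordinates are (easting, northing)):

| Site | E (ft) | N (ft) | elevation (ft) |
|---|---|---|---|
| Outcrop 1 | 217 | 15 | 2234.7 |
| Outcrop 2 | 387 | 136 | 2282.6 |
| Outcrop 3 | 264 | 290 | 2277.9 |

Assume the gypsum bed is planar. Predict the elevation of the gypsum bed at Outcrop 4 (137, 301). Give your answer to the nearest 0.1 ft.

Two edge vectors: Outcrop 1→Outcrop 2 = (170, 121, 47.9), Outcrop 1→Outcrop 3 = (47, 275, 43.2).
Normal n = (Outcrop 1→Outcrop 2) × (Outcrop 1→Outcrop 3) = (-7945.3, -5092.7, 41063).
So ∂z/∂E = −n_x/n_z = 0.19349 and ∂z/∂N = −n_y/n_z = 0.12402.
Intercept c from Outcrop 1: 2234.7 − 41.99 − 1.86 = 2190.85.
At (137, 301): z = 26.5 + 37.3 + 2190.85 = 2254.7 ft.

2254.7 ft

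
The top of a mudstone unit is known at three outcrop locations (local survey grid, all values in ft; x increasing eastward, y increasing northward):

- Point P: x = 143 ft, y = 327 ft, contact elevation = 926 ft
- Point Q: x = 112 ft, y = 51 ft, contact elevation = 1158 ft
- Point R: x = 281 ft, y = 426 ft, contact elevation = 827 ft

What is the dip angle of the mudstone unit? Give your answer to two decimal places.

Let the plane be z = a·x + b·y + c.
Point Q−Point P: −31a − 276b = 232;  Point R−Point P: 138a + 99b = −99.
Solving gives a = −0.12439, b = −0.82661.
Gradient magnitude |∇z| = √(a² + b²) = √(0.01547 + 0.68328) = 0.83592.
True dip = arctan(0.83592) = 39.89°, dipping toward N (azimuth ≈ 009°).

39.89°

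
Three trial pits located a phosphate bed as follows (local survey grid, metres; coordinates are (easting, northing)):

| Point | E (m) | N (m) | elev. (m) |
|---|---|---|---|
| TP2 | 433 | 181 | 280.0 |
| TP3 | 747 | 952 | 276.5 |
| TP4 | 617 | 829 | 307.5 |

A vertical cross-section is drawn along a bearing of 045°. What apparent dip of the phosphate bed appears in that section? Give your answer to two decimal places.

9.25°

Two edge vectors: TP2→TP3 = (314, 771, -3.5), TP2→TP4 = (184, 648, 27.5).
Normal n = (TP2→TP3) × (TP2→TP4) = (23470.5, -9279, 61608).
So ∂z/∂E = −n_x/n_z = −0.38097 and ∂z/∂N = −n_y/n_z = 0.15061.
Unit vector along 045° is (sin 45°, cos 45°) = (0.7071, 0.7071).
Slope in that direction = a·(0.7071) + b·(0.7071) = −0.16288.
Apparent dip = arctan|0.16288| = 9.25° (true dip is 22.3°, so apparent ≤ true as expected).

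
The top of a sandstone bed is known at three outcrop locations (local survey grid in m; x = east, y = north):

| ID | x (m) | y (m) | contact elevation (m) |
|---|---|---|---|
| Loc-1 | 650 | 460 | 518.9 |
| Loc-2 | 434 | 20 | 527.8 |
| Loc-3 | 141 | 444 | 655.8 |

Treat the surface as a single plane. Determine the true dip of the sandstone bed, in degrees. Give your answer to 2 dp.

16.45°

Let the plane be z = a·x + b·y + c.
Loc-2−Loc-1: −216a − 440b = 8.9;  Loc-3−Loc-1: −509a − 16b = 136.9.
Solving gives a = −0.27253, b = 0.11356.
Gradient magnitude |∇z| = √(a² + b²) = √(0.07427 + 0.01290) = 0.29524.
True dip = arctan(0.29524) = 16.45°, dipping toward ESE (azimuth ≈ 113°).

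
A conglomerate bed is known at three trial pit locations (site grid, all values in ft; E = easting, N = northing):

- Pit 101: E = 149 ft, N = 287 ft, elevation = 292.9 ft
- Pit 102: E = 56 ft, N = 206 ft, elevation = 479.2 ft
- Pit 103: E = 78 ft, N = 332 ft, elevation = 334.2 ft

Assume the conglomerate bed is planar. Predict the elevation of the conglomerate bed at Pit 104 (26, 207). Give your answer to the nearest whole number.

Two edge vectors: Pit 101→Pit 102 = (-93, -81, 186.3), Pit 101→Pit 103 = (-71, 45, 41.3).
Normal n = (Pit 101→Pit 102) × (Pit 101→Pit 103) = (-11728.8, -9386.4, -9936).
So ∂z/∂E = −n_x/n_z = −1.18043 and ∂z/∂N = −n_y/n_z = −0.94469.
Intercept c from Pit 101: 292.9 + 175.88 + 271.12 = 739.91.
At (26, 207): z = −30.7 − 195.6 + 739.91 = 513.7 ft.

514 ft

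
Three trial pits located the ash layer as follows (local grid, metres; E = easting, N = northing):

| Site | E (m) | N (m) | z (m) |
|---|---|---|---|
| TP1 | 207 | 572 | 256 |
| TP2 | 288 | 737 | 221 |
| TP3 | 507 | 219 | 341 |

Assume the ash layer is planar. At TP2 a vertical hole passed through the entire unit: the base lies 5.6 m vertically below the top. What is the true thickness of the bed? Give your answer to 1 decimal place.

Let the plane be z = a·E + b·N + c.
TP2−TP1: 81a + 165b = −35;  TP3−TP1: 300a − 353b = 85.
Solving gives a = 0.02138, b = −0.22262.
|∇z| = √(a²+b²) = 0.22364, so dip δ = arctan(0.22364) = 12.61°.
True thickness = vertical thickness × cos δ = 5.6 × cos 12.61° = 5.5 m.

5.5 m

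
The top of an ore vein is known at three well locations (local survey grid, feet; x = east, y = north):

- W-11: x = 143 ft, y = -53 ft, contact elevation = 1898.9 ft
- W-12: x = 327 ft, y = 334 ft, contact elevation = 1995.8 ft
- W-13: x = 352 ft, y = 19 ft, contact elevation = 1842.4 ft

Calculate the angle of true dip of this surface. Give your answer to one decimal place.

31.9°

Let the plane be z = a·x + b·y + c.
W-12−W-11: 184a + 387b = 96.9;  W-13−W-11: 209a + 72b = −56.5.
Solving gives a = −0.42644, b = 0.45314.
Gradient magnitude |∇z| = √(a² + b²) = √(0.18185 + 0.20534) = 0.62224.
True dip = arctan(0.62224) = 31.9°, dipping toward SE (azimuth ≈ 137°).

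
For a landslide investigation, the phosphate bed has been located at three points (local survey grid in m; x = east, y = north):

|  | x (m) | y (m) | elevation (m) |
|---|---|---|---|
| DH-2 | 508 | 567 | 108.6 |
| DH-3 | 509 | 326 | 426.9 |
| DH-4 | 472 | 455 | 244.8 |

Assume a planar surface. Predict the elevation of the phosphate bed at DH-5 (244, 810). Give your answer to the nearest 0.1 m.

-296.9 m

Two edge vectors: DH-2→DH-3 = (1, -241, 318.3), DH-2→DH-4 = (-36, -112, 136.2).
Normal n = (DH-2→DH-3) × (DH-2→DH-4) = (2825.4, -11595, -8788).
So ∂z/∂x = −n_x/n_z = 0.32151 and ∂z/∂y = −n_y/n_z = −1.31941.
Intercept c from DH-2: 108.6 − 163.33 + 748.11 = 693.38.
At (244, 810): z = 78.4 − 1068.7 + 693.38 = -296.9 m.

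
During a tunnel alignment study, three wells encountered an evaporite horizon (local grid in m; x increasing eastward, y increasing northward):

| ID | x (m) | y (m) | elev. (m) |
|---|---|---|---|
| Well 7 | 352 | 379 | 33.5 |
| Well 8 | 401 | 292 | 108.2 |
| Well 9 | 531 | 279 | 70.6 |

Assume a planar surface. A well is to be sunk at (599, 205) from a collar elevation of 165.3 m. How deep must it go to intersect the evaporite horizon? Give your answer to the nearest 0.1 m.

41.6 m

Let the plane be z = a·x + b·y + c.
Well 8−Well 7: 49a − 87b = 74.7;  Well 9−Well 7: 179a − 100b = 37.1.
Solving gives a = −0.39748, b = −1.08249.
Then c = 33.5 − a·352 − b·379 = 583.68.
At (599, 205): z_contact = −238.09 − 221.91 + 583.68 = 123.68 m.
Depth below ground = 165.3 − 123.68 = 41.6 m.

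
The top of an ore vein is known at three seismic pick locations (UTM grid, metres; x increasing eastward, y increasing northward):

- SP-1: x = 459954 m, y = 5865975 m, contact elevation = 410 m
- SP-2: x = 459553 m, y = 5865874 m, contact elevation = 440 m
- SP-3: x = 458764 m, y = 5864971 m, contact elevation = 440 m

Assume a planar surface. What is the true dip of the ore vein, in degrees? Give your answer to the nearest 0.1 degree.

Let the plane be z = a·x + b·y + c.
SP-2−SP-1: −401a − 101b = 30;  SP-3−SP-1: −1190a − 1004b = 30.
Solving gives a = −0.09592, b = 0.08381.
Gradient magnitude |∇z| = √(a² + b²) = √(0.00920 + 0.00702) = 0.12738.
True dip = arctan(0.12738) = 7.3°, dipping toward SE (azimuth ≈ 131°).

7.3°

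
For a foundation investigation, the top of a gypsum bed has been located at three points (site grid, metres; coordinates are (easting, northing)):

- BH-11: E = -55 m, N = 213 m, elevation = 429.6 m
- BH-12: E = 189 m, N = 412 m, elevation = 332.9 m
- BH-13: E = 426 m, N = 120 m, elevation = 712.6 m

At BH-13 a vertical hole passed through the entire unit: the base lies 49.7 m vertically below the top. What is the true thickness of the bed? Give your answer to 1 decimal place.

34.2 m

Let the plane be z = a·E + b·N + c.
BH-12−BH-11: 244a + 199b = −96.7;  BH-13−BH-11: 481a − 93b = 283.
Solving gives a = 0.39966, b = −0.97596.
|∇z| = √(a²+b²) = 1.05462, so dip δ = arctan(1.05462) = 46.52°.
True thickness = vertical thickness × cos δ = 49.7 × cos 46.52° = 34.2 m.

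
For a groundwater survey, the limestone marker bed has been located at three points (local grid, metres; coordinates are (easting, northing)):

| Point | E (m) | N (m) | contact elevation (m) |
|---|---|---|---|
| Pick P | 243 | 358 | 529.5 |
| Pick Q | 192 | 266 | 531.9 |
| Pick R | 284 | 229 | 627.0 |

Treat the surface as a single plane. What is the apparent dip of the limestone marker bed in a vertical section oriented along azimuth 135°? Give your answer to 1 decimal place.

43.2°

Let the plane be z = a·E + b·N + c.
Pick Q−Pick P: −51a − 92b = 2.4;  Pick R−Pick P: 41a − 129b = 97.5.
Solving gives a = 0.83667, b = −0.48989.
Unit vector along 135° is (sin 135°, cos 135°) = (0.7071, -0.7071).
Slope in that direction = a·(0.7071) + b·(-0.7071) = 0.93802.
Apparent dip = arctan|0.93802| = 43.2° (true dip is 44.1°, so apparent ≤ true as expected).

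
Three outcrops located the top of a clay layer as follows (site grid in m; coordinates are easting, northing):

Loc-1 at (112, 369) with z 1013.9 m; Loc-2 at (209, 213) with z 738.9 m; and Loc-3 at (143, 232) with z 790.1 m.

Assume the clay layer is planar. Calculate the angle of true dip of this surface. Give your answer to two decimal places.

57.89°

Let the plane be z = a·easting + b·northing + c.
Loc-2−Loc-1: 97a − 156b = −275;  Loc-3−Loc-1: 31a − 137b = −223.8.
Solving gives a = −0.32677, b = 1.55964.
Gradient magnitude |∇z| = √(a² + b²) = √(0.10678 + 2.43246) = 1.59350.
True dip = arctan(1.59350) = 57.89°, dipping toward SSE (azimuth ≈ 168°).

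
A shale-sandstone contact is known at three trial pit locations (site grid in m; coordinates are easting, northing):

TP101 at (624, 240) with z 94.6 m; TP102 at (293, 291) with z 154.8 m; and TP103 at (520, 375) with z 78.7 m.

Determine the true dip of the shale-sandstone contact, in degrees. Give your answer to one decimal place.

Two edge vectors: TP101→TP102 = (-331, 51, 60.2), TP101→TP103 = (-104, 135, -15.9).
Normal n = (TP101→TP102) × (TP101→TP103) = (-8937.9, -11523.7, -39381).
So ∂z/∂easting = −n_x/n_z = −0.22696 and ∂z/∂northing = −n_y/n_z = −0.29262.
Gradient magnitude |∇z| = √(a² + b²) = √(0.05151 + 0.08563) = 0.37032.
True dip = arctan(0.37032) = 20.3°, dipping toward NE (azimuth ≈ 038°).

20.3°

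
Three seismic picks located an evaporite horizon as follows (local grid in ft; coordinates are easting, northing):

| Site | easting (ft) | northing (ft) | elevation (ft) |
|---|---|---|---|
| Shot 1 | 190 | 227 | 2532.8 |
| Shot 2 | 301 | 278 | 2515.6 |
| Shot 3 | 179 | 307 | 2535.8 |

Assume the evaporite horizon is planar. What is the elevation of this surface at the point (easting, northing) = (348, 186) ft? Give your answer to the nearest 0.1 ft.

2506.6 ft

Let the plane be z = a·easting + b·northing + c.
Shot 2−Shot 1: 111a + 51b = −17.2;  Shot 3−Shot 1: −11a + 80b = 3.
Solving gives a = −0.16195, b = 0.01523.
Then c = 2532.8 − a·190 − b·227 = 2560.11.
At (348, 186): z = −56.4 + 2.8 + 2560.11 = 2506.6 ft.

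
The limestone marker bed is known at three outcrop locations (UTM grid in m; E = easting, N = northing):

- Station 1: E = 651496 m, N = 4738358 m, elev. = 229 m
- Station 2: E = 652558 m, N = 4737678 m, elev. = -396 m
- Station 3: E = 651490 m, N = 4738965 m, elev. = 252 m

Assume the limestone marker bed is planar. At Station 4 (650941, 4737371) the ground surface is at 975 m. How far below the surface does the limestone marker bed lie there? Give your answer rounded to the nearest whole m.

Let the plane be z = a·E + b·N + c.
Station 2−Station 1: 1062a − 680b = −625;  Station 3−Station 1: −6a + 607b = 23.
Solving gives a = −0.56784440, b = 0.03227831.
Then c = 229 − a·651496 − b·4738358 = 217231.17.
At (650941, 4737371): z_contact = −369633.2 + 152914.3 + 217231.17 = 512.3 m.
Depth below ground = 975 − 512.3 = 463 m.

463 m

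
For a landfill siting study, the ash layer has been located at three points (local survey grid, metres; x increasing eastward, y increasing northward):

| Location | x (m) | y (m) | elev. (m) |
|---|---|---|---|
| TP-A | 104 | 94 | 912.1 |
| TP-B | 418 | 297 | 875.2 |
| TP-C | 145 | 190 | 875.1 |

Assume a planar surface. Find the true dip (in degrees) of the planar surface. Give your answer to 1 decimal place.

26.5°

Let the plane be z = a·x + b·y + c.
TP-B−TP-A: 314a + 203b = −36.9;  TP-C−TP-A: 41a + 96b = −37.
Solving gives a = 0.18187, b = −0.46309.
Gradient magnitude |∇z| = √(a² + b²) = √(0.03308 + 0.21445) = 0.49752.
True dip = arctan(0.49752) = 26.5°, dipping toward NNW (azimuth ≈ 339°).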